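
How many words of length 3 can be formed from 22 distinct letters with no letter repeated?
P(22,3) = 22!/(22-3)! = 9240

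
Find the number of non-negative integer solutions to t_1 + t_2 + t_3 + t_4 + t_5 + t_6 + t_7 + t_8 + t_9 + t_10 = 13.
C(13+10-1, 10-1) = C(22, 9) = 497420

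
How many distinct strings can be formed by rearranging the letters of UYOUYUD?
7! / (3! × 1! × 2! × 1!) = 420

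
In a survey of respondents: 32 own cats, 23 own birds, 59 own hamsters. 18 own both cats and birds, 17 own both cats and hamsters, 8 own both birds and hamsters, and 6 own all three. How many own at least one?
|A∪B∪C| = 32+23+59-18-17-8+6 = 77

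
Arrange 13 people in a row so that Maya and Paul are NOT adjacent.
Total - adjacent = 13! - (13-1)!×2 = 6227020800 - 958003200 = 5269017600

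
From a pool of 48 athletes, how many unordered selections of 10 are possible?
C(48,10) = 48!/(10!×38!) = 6540715896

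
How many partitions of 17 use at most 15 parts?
By conjugation, equals partitions of 17 into parts ≤ 15. Let r_j(i) = number of partitions of i into parts ≤ j, for i = 0..17. r_1(i) = 1 for all i; r_j(i) = r_{j-1}(i) + r_j(i-j). Rows j = 2..15: ≤2: 1 1 2 2 3 3 4 4 5 5 6 6 7 7 8 8 9 9; ≤3: 1 1 2 3 4 5 7 8 10 12 14 16 19 21 24 27 30 33; ≤4: 1 1 2 3 5 6 9 11 15 18 23 27 34 39 47 54 64 72; ≤5: 1 1 2 3 5 7 10 13 18 23 30 37 47 57 70 84 101 119; ≤6: 1 1 2 3 5 7 11 14 20 26 35 44 58 71 90 110 136 163; ≤7: 1 1 2 3 5 7 11 15 21 28 38 49 65 82 105 131 164 201; ≤8: 1 1 2 3 5 7 11 15 22 29 40 52 70 89 116 146 186 230; ≤9: 1 1 2 3 5 7 11 15 22 30 41 54 73 94 123 157 201 252; ≤10: 1 1 2 3 5 7 11 15 22 30 42 55 75 97 128 164 212 267; ≤11: 1 1 2 3 5 7 11 15 22 30 42 56 76 99 131 169 219 278; ≤12: 1 1 2 3 5 7 11 15 22 30 42 56 77 100 133 172 224 285; ≤13: 1 1 2 3 5 7 11 15 22 30 42 56 77 101 134 174 227 290; ≤14: 1 1 2 3 5 7 11 15 22 30 42 56 77 101 135 175 229 293; ≤15: 1 1 2 3 5 7 11 15 22 30 42 56 77 101 135 176 230 295. r_15(17) = 295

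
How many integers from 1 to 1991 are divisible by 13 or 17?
⌊1991/13⌋ + ⌊1991/17⌋ - ⌊1991/221⌋ = 153 + 117 - 9 = 261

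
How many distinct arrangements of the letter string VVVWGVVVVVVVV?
13! / (1! × 11! × 1!) = 156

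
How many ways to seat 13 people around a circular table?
Circular: fix one position, arrange the rest. (13-1)! = 479001600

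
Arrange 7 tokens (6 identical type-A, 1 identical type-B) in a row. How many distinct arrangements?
7! / (6! × 1!) = 7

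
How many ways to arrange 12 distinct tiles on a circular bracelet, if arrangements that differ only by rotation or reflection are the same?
(12-1)!/2 = 39916800/2 = 19958400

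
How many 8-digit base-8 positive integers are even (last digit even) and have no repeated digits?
Last∈{0,2,4,6}. Last=0: 5040. Last nonzero: 3×6×P(6,6) = 12960. Total = 18000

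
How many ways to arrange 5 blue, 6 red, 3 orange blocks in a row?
14! / (5! × 6! × 3!) = 168168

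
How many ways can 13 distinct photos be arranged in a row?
13! = 6227020800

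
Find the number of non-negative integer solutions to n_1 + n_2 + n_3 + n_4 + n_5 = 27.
C(27+5-1, 5-1) = C(31, 4) = 31465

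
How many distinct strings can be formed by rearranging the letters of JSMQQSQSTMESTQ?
14! / (4! × 4! × 1! × 1! × 2! × 2!) = 37837800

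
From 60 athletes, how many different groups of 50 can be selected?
C(60,50) = 60!/(50!×10!) = 75394027566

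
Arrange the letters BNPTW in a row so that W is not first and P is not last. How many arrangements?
By inclusion-exclusion: 5! - 2×(5-1)! + (5-2)! = 120 - 48 + 6 = 78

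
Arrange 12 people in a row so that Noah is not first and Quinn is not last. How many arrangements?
By inclusion-exclusion: 12! - 2×(12-1)! + (12-2)! = 479001600 - 79833600 + 3628800 = 402796800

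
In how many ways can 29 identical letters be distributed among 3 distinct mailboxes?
C(29+3-1, 3-1) = C(31, 2) = 465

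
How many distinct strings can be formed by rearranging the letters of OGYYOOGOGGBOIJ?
14! / (1! × 1! × 4! × 2! × 5! × 1!) = 15135120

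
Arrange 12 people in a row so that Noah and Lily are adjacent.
Treat as block: (12-1)! × 2! = 39916800 × 2 = 79833600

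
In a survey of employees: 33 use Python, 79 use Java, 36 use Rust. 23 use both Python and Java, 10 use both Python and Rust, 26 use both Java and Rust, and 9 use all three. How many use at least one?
|A∪B∪C| = 33+79+36-23-10-26+9 = 98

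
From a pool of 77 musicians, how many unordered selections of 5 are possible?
C(77,5) = 77!/(5!×72!) = 19757815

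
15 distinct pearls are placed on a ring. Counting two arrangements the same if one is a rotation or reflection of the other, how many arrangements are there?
(15-1)!/2 = 87178291200/2 = 43589145600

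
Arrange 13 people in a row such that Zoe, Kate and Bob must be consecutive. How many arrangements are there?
Treat the 3 as one block: (13-3+1)! × 3! = 39916800 × 6 = 239500800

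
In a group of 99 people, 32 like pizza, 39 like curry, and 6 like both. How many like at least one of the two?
|A∪B| = |A| + |B| - |A∩B| = 32 + 39 - 6 = 65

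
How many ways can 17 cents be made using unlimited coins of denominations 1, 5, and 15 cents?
Coefficient of x^17 in 1/(1-x^1) · 1/(1-x^5) · 1/(1-x^15). Case on j = number of 15-cent coins (j = 0..1); remainder r = 17 - 15j is made from {1,5} in ⌊r/5⌋+1 ways. r = 17, 2 → 4 + 1 = 5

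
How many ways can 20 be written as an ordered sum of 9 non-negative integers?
C(20+9-1, 9-1) = C(28, 8) = 3108105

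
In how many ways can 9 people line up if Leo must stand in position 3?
Fix one position: (9-1)! = 40320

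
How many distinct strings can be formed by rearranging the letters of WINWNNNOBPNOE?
13! / (2! × 1! × 1! × 2! × 1! × 5! × 1!) = 12972960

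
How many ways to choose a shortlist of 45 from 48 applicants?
C(48,45) = 48!/(45!×3!) = 17296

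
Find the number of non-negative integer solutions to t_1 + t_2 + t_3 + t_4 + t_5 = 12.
C(12+5-1, 5-1) = C(16, 4) = 1820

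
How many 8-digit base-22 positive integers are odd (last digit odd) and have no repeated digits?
Last∈{1,3,5,7,9,11,13,15,17,19,21}. Last=0: 0. Last nonzero: 11×20×P(20,6) = 6139584000. Total = 6139584000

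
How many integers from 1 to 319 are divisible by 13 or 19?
⌊319/13⌋ + ⌊319/19⌋ - ⌊319/247⌋ = 24 + 16 - 1 = 39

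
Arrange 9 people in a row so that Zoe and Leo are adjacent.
Treat as block: (9-1)! × 2! = 40320 × 2 = 80640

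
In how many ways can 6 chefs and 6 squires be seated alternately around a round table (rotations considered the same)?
Fix one of the chefs: (6-1)! ways for the remaining chefs, × 6! ways for the squires = 120 × 720 = 86400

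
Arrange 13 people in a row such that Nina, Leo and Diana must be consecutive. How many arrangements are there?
Treat the 3 as one block: (13-3+1)! × 3! = 39916800 × 6 = 239500800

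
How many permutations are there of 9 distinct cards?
9! = 362880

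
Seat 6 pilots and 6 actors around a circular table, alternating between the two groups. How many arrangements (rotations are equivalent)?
Fix one of the pilots: (6-1)! ways for the remaining pilots, × 6! ways for the actors = 120 × 720 = 86400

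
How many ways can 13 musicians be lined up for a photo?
13! = 6227020800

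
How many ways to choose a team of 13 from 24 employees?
C(24,13) = 24!/(13!×11!) = 2496144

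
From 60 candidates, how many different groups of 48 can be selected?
C(60,48) = 60!/(48!×12!) = 1399358844975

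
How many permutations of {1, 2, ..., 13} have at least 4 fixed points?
Exactly j fixed points: C(13,j)·!(13-j); sum over j ≥ 4 (derangement numbers via !m = (m-1)·(!(m-1) + !(m-2)): !0..!9 = 1, 0, 1, 2, 9, 44, 265, 1854, 14833, 133496). Σ_{j=4}^{13} C(13,j)·!(13-j) = C(13,4)·!9 + C(13,5)·!8 + C(13,6)·!7 + C(13,7)·!6 + C(13,8)·!5 + C(13,9)·!4 + C(13,10)·!3 + C(13,11)·!2 + C(13,12)·!1 + C(13,13)·!0 = 715·133496 + 1287·14833 + 1716·1854 + 1716·265 + 1287·44 + 715·9 + 286·2 + 78·1 + 13·0 + 1·1 = 118239629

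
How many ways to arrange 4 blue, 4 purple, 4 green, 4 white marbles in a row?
16! / (4! × 4! × 4! × 4!) = 63063000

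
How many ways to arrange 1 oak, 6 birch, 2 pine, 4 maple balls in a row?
13! / (1! × 6! × 2! × 4!) = 180180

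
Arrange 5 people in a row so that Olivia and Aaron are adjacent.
Treat as block: (5-1)! × 2! = 24 × 2 = 48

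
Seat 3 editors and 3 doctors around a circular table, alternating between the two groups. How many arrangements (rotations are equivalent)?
Fix one of the editors: (3-1)! ways for the remaining editors, × 3! ways for the doctors = 2 × 6 = 12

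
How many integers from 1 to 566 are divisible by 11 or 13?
⌊566/11⌋ + ⌊566/13⌋ - ⌊566/143⌋ = 51 + 43 - 3 = 91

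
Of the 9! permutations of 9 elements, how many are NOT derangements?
Complement of the derangements. !9 = Σ_{j=0}^{9} (-1)^j·9!/j! = 362880 - 362880 + 181440 - 60480 + 15120 - 3024 + 504 - 72 + 9 - 1 = 133496. 9! - !9 = 362880 - 133496 = 229384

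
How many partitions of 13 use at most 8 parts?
By conjugation, equals partitions of 13 into parts ≤ 8. Let r_j(i) = number of partitions of i into parts ≤ j, for i = 0..13. r_1(i) = 1 for all i; r_j(i) = r_{j-1}(i) + r_j(i-j). Rows j = 2..8: ≤2: 1 1 2 2 3 3 4 4 5 5 6 6 7 7; ≤3: 1 1 2 3 4 5 7 8 10 12 14 16 19 21; ≤4: 1 1 2 3 5 6 9 11 15 18 23 27 34 39; ≤5: 1 1 2 3 5 7 10 13 18 23 30 37 47 57; ≤6: 1 1 2 3 5 7 11 14 20 26 35 44 58 71; ≤7: 1 1 2 3 5 7 11 15 21 28 38 49 65 82; ≤8: 1 1 2 3 5 7 11 15 22 29 40 52 70 89. r_8(13) = 89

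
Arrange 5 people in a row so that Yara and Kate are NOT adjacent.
Total - adjacent = 5! - (5-1)!×2 = 120 - 48 = 72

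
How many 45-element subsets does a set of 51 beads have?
C(51,45) = 51!/(45!×6!) = 18009460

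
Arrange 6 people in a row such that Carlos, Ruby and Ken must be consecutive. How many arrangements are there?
Treat the 3 as one block: (6-3+1)! × 3! = 24 × 6 = 144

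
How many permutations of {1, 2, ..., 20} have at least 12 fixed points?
Exactly j fixed points: C(20,j)·!(20-j); sum over j ≥ 12 (derangement numbers via !m = (m-1)·(!(m-1) + !(m-2)): !0..!8 = 1, 0, 1, 2, 9, 44, 265, 1854, 14833). Σ_{j=12}^{20} C(20,j)·!(20-j) = C(20,12)·!8 + C(20,13)·!7 + C(20,14)·!6 + C(20,15)·!5 + C(20,16)·!4 + C(20,17)·!3 + C(20,18)·!2 + C(20,19)·!1 + C(20,20)·!0 = 125970·14833 + 77520·1854 + 38760·265 + 15504·44 + 4845·9 + 1140·2 + 190·1 + 20·0 + 1·1 = 2023234742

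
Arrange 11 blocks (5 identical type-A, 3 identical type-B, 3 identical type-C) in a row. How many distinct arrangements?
11! / (5! × 3! × 3!) = 9240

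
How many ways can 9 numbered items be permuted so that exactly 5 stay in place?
Choose the 5 fixed points C(9,5) = 126, derange the rest: !4 = Σ_{j=0}^{4} (-1)^j·4!/j! = 24 - 24 + 12 - 4 + 1 = 9. Product = 126 × 9 = 1134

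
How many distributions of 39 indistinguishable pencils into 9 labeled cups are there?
C(39+9-1, 9-1) = C(47, 8) = 314457495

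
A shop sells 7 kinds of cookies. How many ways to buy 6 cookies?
C(6+7-1, 7-1) = C(12, 6) = 924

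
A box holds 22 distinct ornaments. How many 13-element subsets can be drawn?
C(22,13) = 22!/(13!×9!) = 497420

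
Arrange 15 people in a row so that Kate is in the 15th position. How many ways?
Fix one position: (15-1)! = 87178291200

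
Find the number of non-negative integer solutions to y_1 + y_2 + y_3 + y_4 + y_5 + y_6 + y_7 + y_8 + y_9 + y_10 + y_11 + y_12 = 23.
C(23+12-1, 12-1) = C(34, 11) = 286097760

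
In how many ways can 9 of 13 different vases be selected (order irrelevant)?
C(13,9) = 13!/(9!×4!) = 715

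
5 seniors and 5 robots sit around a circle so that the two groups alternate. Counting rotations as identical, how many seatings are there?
Fix one of the seniors: (5-1)! ways for the remaining seniors, × 5! ways for the robots = 24 × 120 = 2880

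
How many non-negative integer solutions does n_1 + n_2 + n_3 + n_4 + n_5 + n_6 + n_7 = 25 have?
C(25+7-1, 7-1) = C(31, 6) = 736281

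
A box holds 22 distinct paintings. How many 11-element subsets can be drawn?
C(22,11) = 22!/(11!×11!) = 705432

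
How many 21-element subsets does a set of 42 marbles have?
C(42,21) = 42!/(21!×21!) = 538257874440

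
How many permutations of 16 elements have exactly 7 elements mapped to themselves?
Choose the 7 fixed points C(16,7) = 11440, derange the rest: !9 = Σ_{j=0}^{9} (-1)^j·9!/j! = 362880 - 362880 + 181440 - 60480 + 15120 - 3024 + 504 - 72 + 9 - 1 = 133496. Product = 11440 × 133496 = 1527194240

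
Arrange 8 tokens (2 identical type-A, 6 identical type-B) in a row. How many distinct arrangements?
8! / (2! × 6!) = 28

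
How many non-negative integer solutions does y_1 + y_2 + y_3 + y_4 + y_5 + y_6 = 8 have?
C(8+6-1, 6-1) = C(13, 5) = 1287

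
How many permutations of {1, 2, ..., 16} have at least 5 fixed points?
Exactly j fixed points: C(16,j)·!(16-j); sum over j ≥ 5 (derangement numbers via !m = (m-1)·(!(m-1) + !(m-2)): !0..!11 = 1, 0, 1, 2, 9, 44, 265, 1854, 14833, 133496, 1334961, 14684570). Σ_{j=5}^{16} C(16,j)·!(16-j) = C(16,5)·!11 + C(16,6)·!10 + C(16,7)·!9 + C(16,8)·!8 + C(16,9)·!7 + C(16,10)·!6 + C(16,11)·!5 + C(16,12)·!4 + C(16,13)·!3 + C(16,14)·!2 + C(16,15)·!1 + C(16,16)·!0 = 4368·14684570 + 8008·1334961 + 11440·133496 + 12870·14833 + 11440·1854 + 8008·265 + 4368·44 + 1820·9 + 560·2 + 120·1 + 16·0 + 1·1 = 76574206091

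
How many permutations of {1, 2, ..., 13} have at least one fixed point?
Complement of the derangements. !13 = Σ_{j=0}^{13} (-1)^j·13!/j! = 6227020800 - 6227020800 + 3113510400 - 1037836800 + 259459200 - 51891840 + 8648640 - 1235520 + 154440 - 17160 + 1716 - 156 + 13 - 1 = 2290792932. 13! - !13 = 6227020800 - 2290792932 = 3936227868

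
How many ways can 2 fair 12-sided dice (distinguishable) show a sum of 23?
Coefficient of x^23 in (x + x² + ... + x^12)^2. By inclusion-exclusion on dice exceeding 12: Σ_j (-1)^j C(2,j)·C(23-1-12j, 1) = C(2,0)·C(22,1) - C(2,1)·C(10,1) = 1·22 - 2·10 = 2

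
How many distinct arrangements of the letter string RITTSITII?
9! / (4! × 3! × 1! × 1!) = 2520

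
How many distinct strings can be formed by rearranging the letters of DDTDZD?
6! / (1! × 4! × 1!) = 30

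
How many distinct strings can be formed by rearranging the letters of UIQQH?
5! / (1! × 1! × 1! × 2!) = 60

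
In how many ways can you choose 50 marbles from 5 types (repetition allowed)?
C(50+5-1, 5-1) = C(54, 4) = 316251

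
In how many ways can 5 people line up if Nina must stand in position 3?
Fix one position: (5-1)! = 24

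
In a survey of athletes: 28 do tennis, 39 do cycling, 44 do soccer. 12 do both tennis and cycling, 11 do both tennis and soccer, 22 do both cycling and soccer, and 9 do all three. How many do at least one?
|A∪B∪C| = 28+39+44-12-11-22+9 = 75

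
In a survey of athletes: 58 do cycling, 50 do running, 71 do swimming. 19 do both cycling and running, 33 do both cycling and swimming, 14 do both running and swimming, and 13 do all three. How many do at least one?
|A∪B∪C| = 58+50+71-19-33-14+13 = 126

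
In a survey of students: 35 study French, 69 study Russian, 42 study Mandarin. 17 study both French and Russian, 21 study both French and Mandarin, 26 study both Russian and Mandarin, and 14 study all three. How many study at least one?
|A∪B∪C| = 35+69+42-17-21-26+14 = 96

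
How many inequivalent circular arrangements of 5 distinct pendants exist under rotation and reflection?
(5-1)!/2 = 24/2 = 12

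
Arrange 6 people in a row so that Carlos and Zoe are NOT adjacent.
Total - adjacent = 6! - (6-1)!×2 = 720 - 240 = 480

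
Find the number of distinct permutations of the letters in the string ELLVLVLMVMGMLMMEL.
17! / (1! × 6! × 2! × 5! × 3!) = 343062720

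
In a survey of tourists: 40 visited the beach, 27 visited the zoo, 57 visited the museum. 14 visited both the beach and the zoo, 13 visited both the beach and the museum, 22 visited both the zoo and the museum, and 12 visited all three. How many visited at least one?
|A∪B∪C| = 40+27+57-14-13-22+12 = 87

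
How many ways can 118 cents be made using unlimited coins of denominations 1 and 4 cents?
Coefficient of x^118 in 1/(1-x^1) · 1/(1-x^4). Use j coins of 4 for j = 0..⌊118/4⌋ = 29, the rest in 1s: 29 + 1 = 30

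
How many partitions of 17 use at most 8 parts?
By conjugation, equals partitions of 17 into parts ≤ 8. Let r_j(i) = number of partitions of i into parts ≤ j, for i = 0..17. r_1(i) = 1 for all i; r_j(i) = r_{j-1}(i) + r_j(i-j). Rows j = 2..8: ≤2: 1 1 2 2 3 3 4 4 5 5 6 6 7 7 8 8 9 9; ≤3: 1 1 2 3 4 5 7 8 10 12 14 16 19 21 24 27 30 33; ≤4: 1 1 2 3 5 6 9 11 15 18 23 27 34 39 47 54 64 72; ≤5: 1 1 2 3 5 7 10 13 18 23 30 37 47 57 70 84 101 119; ≤6: 1 1 2 3 5 7 11 14 20 26 35 44 58 71 90 110 136 163; ≤7: 1 1 2 3 5 7 11 15 21 28 38 49 65 82 105 131 164 201; ≤8: 1 1 2 3 5 7 11 15 22 29 40 52 70 89 116 146 186 230. r_8(17) = 230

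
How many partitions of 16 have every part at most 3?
Let r_j(i) = number of partitions of i into parts ≤ j, for i = 0..16. r_1(i) = 1 for all i; r_j(i) = r_{j-1}(i) + r_j(i-j). Rows j = 2..3: ≤2: 1 1 2 2 3 3 4 4 5 5 6 6 7 7 8 8 9; ≤3: 1 1 2 3 4 5 7 8 10 12 14 16 19 21 24 27 30. r_3(16) = 30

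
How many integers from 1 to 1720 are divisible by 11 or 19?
⌊1720/11⌋ + ⌊1720/19⌋ - ⌊1720/209⌋ = 156 + 90 - 8 = 238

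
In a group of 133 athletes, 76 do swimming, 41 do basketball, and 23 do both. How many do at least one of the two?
|A∪B| = |A| + |B| - |A∩B| = 76 + 41 - 23 = 94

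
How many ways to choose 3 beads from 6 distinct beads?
C(6,3) = 6!/(3!×3!) = 20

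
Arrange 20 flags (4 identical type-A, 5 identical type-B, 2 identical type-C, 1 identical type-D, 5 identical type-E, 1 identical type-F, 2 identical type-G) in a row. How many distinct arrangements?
20! / (4! × 5! × 2! × 1! × 5! × 1! × 2!) = 1759911753600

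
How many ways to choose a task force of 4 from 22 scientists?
C(22,4) = 22!/(4!×18!) = 7315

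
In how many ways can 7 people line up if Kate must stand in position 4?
Fix one position: (7-1)! = 720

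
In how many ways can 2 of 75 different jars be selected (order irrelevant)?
C(75,2) = 75!/(2!×73!) = 2775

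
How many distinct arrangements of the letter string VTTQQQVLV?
9! / (3! × 3! × 2! × 1!) = 5040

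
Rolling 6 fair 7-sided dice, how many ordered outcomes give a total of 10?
Coefficient of x^10 in (x + x² + ... + x^7)^6. By inclusion-exclusion on dice exceeding 7: Σ_j (-1)^j C(6,j)·C(10-1-7j, 5) = C(6,0)·C(9,5) = 1·126 = 126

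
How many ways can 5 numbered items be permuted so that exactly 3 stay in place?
Choose the 3 fixed points C(5,3) = 10, derange the rest: !2 = Σ_{j=0}^{2} (-1)^j·2!/j! = 2 - 2 + 1 = 1. Product = 10 × 1 = 10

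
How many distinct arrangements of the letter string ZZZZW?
5! / (4! × 1!) = 5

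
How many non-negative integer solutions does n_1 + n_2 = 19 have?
C(19+2-1, 2-1) = C(20, 1) = 20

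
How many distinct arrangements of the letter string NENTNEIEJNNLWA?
14! / (1! × 5! × 3! × 1! × 1! × 1! × 1! × 1!) = 121080960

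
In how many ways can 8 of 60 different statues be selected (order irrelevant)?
C(60,8) = 60!/(8!×52!) = 2558620845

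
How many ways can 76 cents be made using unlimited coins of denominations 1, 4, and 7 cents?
Coefficient of x^76 in 1/(1-x^1) · 1/(1-x^4) · 1/(1-x^7). Case on j = number of 7-cent coins (j = 0..10); remainder r = 76 - 7j is made from {1,4} in ⌊r/4⌋+1 ways. r = 76, 69, 62, 55, 48, 41, 34, 27, 20, 13, 6 → 20 + 18 + 16 + 14 + 13 + 11 + 9 + 7 + 6 + 4 + 2 = 120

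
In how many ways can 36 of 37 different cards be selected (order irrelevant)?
C(37,36) = 37!/(36!×1!) = 37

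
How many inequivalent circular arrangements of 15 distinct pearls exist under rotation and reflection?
(15-1)!/2 = 87178291200/2 = 43589145600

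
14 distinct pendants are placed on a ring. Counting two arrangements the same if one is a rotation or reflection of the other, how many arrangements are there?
(14-1)!/2 = 6227020800/2 = 3113510400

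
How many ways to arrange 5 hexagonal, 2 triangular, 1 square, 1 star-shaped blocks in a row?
9! / (5! × 2! × 1! × 1!) = 1512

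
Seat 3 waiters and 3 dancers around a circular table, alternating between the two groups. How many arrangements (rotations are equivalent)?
Fix one of the waiters: (3-1)! ways for the remaining waiters, × 3! ways for the dancers = 2 × 6 = 12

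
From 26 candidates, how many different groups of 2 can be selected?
C(26,2) = 26!/(2!×24!) = 325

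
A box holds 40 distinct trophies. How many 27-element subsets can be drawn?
C(40,27) = 40!/(27!×13!) = 12033222880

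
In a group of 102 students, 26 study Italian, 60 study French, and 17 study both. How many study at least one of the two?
|A∪B| = |A| + |B| - |A∩B| = 26 + 60 - 17 = 69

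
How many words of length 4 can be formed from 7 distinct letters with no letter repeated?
P(7,4) = 7!/(7-4)! = 840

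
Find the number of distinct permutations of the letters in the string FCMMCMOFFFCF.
12! / (1! × 3! × 5! × 3!) = 110880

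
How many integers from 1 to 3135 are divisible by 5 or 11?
⌊3135/5⌋ + ⌊3135/11⌋ - ⌊3135/55⌋ = 627 + 285 - 57 = 855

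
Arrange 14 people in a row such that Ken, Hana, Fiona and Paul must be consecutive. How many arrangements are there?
Treat the 4 as one block: (14-4+1)! × 4! = 39916800 × 24 = 958003200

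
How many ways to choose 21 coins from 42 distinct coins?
C(42,21) = 42!/(21!×21!) = 538257874440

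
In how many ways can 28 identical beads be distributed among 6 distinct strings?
C(28+6-1, 6-1) = C(33, 5) = 237336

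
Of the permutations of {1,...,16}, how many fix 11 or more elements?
Exactly j fixed points: C(16,j)·!(16-j); sum over j ≥ 11 (derangement numbers via !m = (m-1)·(!(m-1) + !(m-2)): !0..!5 = 1, 0, 1, 2, 9, 44). Σ_{j=11}^{16} C(16,j)·!(16-j) = C(16,11)·!5 + C(16,12)·!4 + C(16,13)·!3 + C(16,14)·!2 + C(16,15)·!1 + C(16,16)·!0 = 4368·44 + 1820·9 + 560·2 + 120·1 + 16·0 + 1·1 = 209813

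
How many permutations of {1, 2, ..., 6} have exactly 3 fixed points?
Choose the 3 fixed points C(6,3) = 20, derange the rest: !3 = Σ_{j=0}^{3} (-1)^j·3!/j! = 6 - 6 + 3 - 1 = 2. Product = 20 × 2 = 40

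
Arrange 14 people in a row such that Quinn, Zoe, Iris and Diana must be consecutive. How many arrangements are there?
Treat the 4 as one block: (14-4+1)! × 4! = 39916800 × 24 = 958003200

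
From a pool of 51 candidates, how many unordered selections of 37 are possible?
C(51,37) = 51!/(37!×14!) = 1292706174900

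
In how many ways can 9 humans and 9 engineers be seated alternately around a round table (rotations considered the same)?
Fix one of the humans: (9-1)! ways for the remaining humans, × 9! ways for the engineers = 40320 × 362880 = 14631321600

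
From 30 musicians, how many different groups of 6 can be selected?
C(30,6) = 30!/(6!×24!) = 593775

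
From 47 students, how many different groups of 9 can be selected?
C(47,9) = 47!/(9!×38!) = 1362649145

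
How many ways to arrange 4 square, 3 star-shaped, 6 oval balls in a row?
13! / (4! × 3! × 6!) = 60060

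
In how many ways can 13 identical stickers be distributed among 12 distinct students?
C(13+12-1, 12-1) = C(24, 11) = 2496144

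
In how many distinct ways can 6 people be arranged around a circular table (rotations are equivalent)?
Circular: fix one position, arrange the rest. (6-1)! = 120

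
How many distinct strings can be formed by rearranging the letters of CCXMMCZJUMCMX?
13! / (4! × 1! × 1! × 1! × 4! × 2!) = 5405400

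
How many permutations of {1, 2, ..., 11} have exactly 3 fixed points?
Choose the 3 fixed points C(11,3) = 165, derange the rest: !8 = Σ_{j=0}^{8} (-1)^j·8!/j! = 40320 - 40320 + 20160 - 6720 + 1680 - 336 + 56 - 8 + 1 = 14833. Product = 165 × 14833 = 2447445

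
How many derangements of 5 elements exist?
!5 = Σ_{j=0}^{5} (-1)^j·5!/j! = 120 - 120 + 60 - 20 + 5 - 1 = 44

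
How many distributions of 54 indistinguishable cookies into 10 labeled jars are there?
C(54+10-1, 10-1) = C(63, 9) = 23667689815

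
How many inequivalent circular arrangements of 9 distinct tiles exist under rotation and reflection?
(9-1)!/2 = 40320/2 = 20160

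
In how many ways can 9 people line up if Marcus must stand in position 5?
Fix one position: (9-1)! = 40320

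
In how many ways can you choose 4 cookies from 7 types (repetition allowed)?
C(4+7-1, 7-1) = C(10, 6) = 210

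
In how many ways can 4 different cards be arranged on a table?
4! = 24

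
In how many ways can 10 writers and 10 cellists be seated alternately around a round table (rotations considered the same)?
Fix one of the writers: (10-1)! ways for the remaining writers, × 10! ways for the cellists = 362880 × 3628800 = 1316818944000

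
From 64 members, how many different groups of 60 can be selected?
C(64,60) = 64!/(60!×4!) = 635376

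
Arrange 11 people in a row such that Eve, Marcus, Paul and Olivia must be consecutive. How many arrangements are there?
Treat the 4 as one block: (11-4+1)! × 4! = 40320 × 24 = 967680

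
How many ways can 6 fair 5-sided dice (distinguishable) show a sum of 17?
Coefficient of x^17 in (x + x² + ... + x^5)^6. By inclusion-exclusion on dice exceeding 5: Σ_j (-1)^j C(6,j)·C(17-1-5j, 5) = C(6,0)·C(16,5) - C(6,1)·C(11,5) + C(6,2)·C(6,5) = 1·4368 - 6·462 + 15·6 = 1686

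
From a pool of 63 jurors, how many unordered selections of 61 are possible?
C(63,61) = 63!/(61!×2!) = 1953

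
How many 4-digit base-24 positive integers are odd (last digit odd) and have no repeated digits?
Last∈{1,3,5,7,9,11,13,15,17,19,21,23}. Last=0: 0. Last nonzero: 12×22×P(22,2) = 121968. Total = 121968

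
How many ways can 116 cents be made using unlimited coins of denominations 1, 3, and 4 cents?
Coefficient of x^116 in 1/(1-x^1) · 1/(1-x^3) · 1/(1-x^4). Case on j = number of 4-cent coins (j = 0..29); remainder r = 116 - 4j is made from {1,3} in ⌊r/3⌋+1 ways. r = 116, 112, 108, 104, 100, 96, 92, 88, 84, 80, 76, 72, 68, 64, 60, 56, 52, 48, 44, 40, 36, 32, 28, 24, 20, 16, 12, 8, 4, 0 → 39 + 38 + 37 + 35 + 34 + 33 + 31 + 30 + 29 + 27 + 26 + 25 + 23 + 22 + 21 + 19 + 18 + 17 + 15 + 14 + 13 + 11 + 10 + 9 + 7 + 6 + 5 + 3 + 2 + 1 = 600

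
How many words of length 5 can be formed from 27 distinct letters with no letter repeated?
P(27,5) = 27!/(27-5)! = 9687600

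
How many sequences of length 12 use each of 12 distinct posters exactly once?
12! = 479001600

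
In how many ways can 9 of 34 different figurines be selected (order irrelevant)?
C(34,9) = 34!/(9!×25!) = 52451256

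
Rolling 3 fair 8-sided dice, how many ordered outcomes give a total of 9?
Coefficient of x^9 in (x + x² + ... + x^8)^3. By inclusion-exclusion on dice exceeding 8: Σ_j (-1)^j C(3,j)·C(9-1-8j, 2) = C(3,0)·C(8,2) = 1·28 = 28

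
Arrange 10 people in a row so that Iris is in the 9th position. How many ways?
Fix one position: (10-1)! = 362880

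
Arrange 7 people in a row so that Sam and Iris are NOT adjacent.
Total - adjacent = 7! - (7-1)!×2 = 5040 - 1440 = 3600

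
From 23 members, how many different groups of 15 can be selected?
C(23,15) = 23!/(15!×8!) = 490314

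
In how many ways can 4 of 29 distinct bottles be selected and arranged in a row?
P(29,4) = 29!/(29-4)! = 570024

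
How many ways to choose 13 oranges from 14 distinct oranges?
C(14,13) = 14!/(13!×1!) = 14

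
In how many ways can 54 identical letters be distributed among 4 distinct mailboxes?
C(54+4-1, 4-1) = C(57, 3) = 29260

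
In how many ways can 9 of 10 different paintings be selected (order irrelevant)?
C(10,9) = 10!/(9!×1!) = 10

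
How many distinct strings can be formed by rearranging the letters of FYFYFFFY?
8! / (3! × 5!) = 56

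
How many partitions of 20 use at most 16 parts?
By conjugation, equals partitions of 20 into parts ≤ 16. Let r_j(i) = number of partitions of i into parts ≤ j, for i = 0..20. r_1(i) = 1 for all i; r_j(i) = r_{j-1}(i) + r_j(i-j). Rows j = 2..16: ≤2: 1 1 2 2 3 3 4 4 5 5 6 6 7 7 8 8 9 9 10 10 11; ≤3: 1 1 2 3 4 5 7 8 10 12 14 16 19 21 24 27 30 33 37 40 44; ≤4: 1 1 2 3 5 6 9 11 15 18 23 27 34 39 47 54 64 72 84 94 108; ≤5: 1 1 2 3 5 7 10 13 18 23 30 37 47 57 70 84 101 119 141 164 192; ≤6: 1 1 2 3 5 7 11 14 20 26 35 44 58 71 90 110 136 163 199 235 282; ≤7: 1 1 2 3 5 7 11 15 21 28 38 49 65 82 105 131 164 201 248 300 364; ≤8: 1 1 2 3 5 7 11 15 22 29 40 52 70 89 116 146 186 230 288 352 434; ≤9: 1 1 2 3 5 7 11 15 22 30 41 54 73 94 123 157 201 252 318 393 488; ≤10: 1 1 2 3 5 7 11 15 22 30 42 55 75 97 128 164 212 267 340 423 530; ≤11: 1 1 2 3 5 7 11 15 22 30 42 56 76 99 131 169 219 278 355 445 560; ≤12: 1 1 2 3 5 7 11 15 22 30 42 56 77 100 133 172 224 285 366 460 582; ≤13: 1 1 2 3 5 7 11 15 22 30 42 56 77 101 134 174 227 290 373 471 597; ≤14: 1 1 2 3 5 7 11 15 22 30 42 56 77 101 135 175 229 293 378 478 608; ≤15: 1 1 2 3 5 7 11 15 22 30 42 56 77 101 135 176 230 295 381 483 615; ≤16: 1 1 2 3 5 7 11 15 22 30 42 56 77 101 135 176 231 296 383 486 620. r_16(20) = 620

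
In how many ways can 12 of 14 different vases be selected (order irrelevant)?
C(14,12) = 14!/(12!×2!) = 91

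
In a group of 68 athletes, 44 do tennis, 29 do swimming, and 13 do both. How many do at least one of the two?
|A∪B| = |A| + |B| - |A∩B| = 44 + 29 - 13 = 60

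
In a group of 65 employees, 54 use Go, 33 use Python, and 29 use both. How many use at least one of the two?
|A∪B| = |A| + |B| - |A∩B| = 54 + 33 - 29 = 58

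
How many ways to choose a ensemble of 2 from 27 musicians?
C(27,2) = 27!/(2!×25!) = 351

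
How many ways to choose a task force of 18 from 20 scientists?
C(20,18) = 20!/(18!×2!) = 190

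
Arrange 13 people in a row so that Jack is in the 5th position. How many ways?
Fix one position: (13-1)! = 479001600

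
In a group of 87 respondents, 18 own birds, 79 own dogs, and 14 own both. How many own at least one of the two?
|A∪B| = |A| + |B| - |A∩B| = 18 + 79 - 14 = 83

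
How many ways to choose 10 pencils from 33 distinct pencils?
C(33,10) = 33!/(10!×23!) = 92561040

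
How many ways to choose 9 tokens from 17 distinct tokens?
C(17,9) = 17!/(9!×8!) = 24310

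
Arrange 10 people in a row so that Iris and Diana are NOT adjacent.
Total - adjacent = 10! - (10-1)!×2 = 3628800 - 725760 = 2903040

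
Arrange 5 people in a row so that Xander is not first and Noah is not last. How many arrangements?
By inclusion-exclusion: 5! - 2×(5-1)! + (5-2)! = 120 - 48 + 6 = 78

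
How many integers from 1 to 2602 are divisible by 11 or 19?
⌊2602/11⌋ + ⌊2602/19⌋ - ⌊2602/209⌋ = 236 + 136 - 12 = 360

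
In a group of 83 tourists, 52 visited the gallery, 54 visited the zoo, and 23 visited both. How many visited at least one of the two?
|A∪B| = |A| + |B| - |A∩B| = 52 + 54 - 23 = 83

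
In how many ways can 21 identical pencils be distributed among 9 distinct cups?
C(21+9-1, 9-1) = C(29, 8) = 4292145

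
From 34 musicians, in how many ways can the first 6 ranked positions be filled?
P(34,6) = 34!/(34-6)! = 968330880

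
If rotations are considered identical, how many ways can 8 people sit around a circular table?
Circular: fix one position, arrange the rest. (8-1)! = 5040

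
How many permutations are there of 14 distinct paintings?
14! = 87178291200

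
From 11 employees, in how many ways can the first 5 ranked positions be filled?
P(11,5) = 11!/(11-5)! = 55440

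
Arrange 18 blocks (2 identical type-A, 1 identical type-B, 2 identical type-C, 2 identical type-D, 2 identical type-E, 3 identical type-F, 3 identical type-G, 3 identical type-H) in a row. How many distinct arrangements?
18! / (2! × 1! × 2! × 2! × 2! × 3! × 3! × 3!) = 1852538688000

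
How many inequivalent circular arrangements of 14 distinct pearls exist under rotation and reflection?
(14-1)!/2 = 6227020800/2 = 3113510400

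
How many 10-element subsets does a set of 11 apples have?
C(11,10) = 11!/(10!×1!) = 11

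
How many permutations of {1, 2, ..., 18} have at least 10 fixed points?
Exactly j fixed points: C(18,j)·!(18-j); sum over j ≥ 10 (derangement numbers via !m = (m-1)·(!(m-1) + !(m-2)): !0..!8 = 1, 0, 1, 2, 9, 44, 265, 1854, 14833). Σ_{j=10}^{18} C(18,j)·!(18-j) = C(18,10)·!8 + C(18,11)·!7 + C(18,12)·!6 + C(18,13)·!5 + C(18,14)·!4 + C(18,15)·!3 + C(18,16)·!2 + C(18,17)·!1 + C(18,18)·!0 = 43758·14833 + 31824·1854 + 18564·265 + 8568·44 + 3060·9 + 816·2 + 153·1 + 18·0 + 1·1 = 713389888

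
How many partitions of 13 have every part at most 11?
Let r_j(i) = number of partitions of i into parts ≤ j, for i = 0..13. r_1(i) = 1 for all i; r_j(i) = r_{j-1}(i) + r_j(i-j). Rows j = 2..11: ≤2: 1 1 2 2 3 3 4 4 5 5 6 6 7 7; ≤3: 1 1 2 3 4 5 7 8 10 12 14 16 19 21; ≤4: 1 1 2 3 5 6 9 11 15 18 23 27 34 39; ≤5: 1 1 2 3 5 7 10 13 18 23 30 37 47 57; ≤6: 1 1 2 3 5 7 11 14 20 26 35 44 58 71; ≤7: 1 1 2 3 5 7 11 15 21 28 38 49 65 82; ≤8: 1 1 2 3 5 7 11 15 22 29 40 52 70 89; ≤9: 1 1 2 3 5 7 11 15 22 30 41 54 73 94; ≤10: 1 1 2 3 5 7 11 15 22 30 42 55 75 97; ≤11: 1 1 2 3 5 7 11 15 22 30 42 56 76 99. r_11(13) = 99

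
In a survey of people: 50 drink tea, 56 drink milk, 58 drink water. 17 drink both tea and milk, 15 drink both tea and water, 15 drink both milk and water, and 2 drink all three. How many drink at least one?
|A∪B∪C| = 50+56+58-17-15-15+2 = 119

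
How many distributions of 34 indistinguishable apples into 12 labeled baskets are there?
C(34+12-1, 12-1) = C(45, 11) = 10150595910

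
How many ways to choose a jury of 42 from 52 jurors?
C(52,42) = 52!/(42!×10!) = 15820024220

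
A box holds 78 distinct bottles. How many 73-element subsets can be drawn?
C(78,73) = 78!/(73!×5!) = 21111090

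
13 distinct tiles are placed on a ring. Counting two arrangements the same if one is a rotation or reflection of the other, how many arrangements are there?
(13-1)!/2 = 479001600/2 = 239500800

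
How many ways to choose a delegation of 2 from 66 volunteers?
C(66,2) = 66!/(2!×64!) = 2145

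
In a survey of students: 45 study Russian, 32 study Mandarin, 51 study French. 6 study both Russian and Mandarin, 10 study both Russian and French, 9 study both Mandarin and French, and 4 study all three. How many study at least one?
|A∪B∪C| = 45+32+51-6-10-9+4 = 107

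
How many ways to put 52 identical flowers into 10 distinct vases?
C(52+10-1, 10-1) = C(61, 9) = 17341763505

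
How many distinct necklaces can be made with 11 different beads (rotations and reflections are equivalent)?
(11-1)!/2 = 3628800/2 = 1814400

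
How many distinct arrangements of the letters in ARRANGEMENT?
11! / (2! × 2! × 2! × 1! × 2! × 1! × 1!) = 2494800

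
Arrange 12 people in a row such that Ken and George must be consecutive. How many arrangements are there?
Treat the 2 as one block: (12-2+1)! × 2! = 39916800 × 2 = 79833600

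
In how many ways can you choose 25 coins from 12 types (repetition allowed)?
C(25+12-1, 12-1) = C(36, 11) = 600805296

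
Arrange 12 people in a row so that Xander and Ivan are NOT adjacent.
Total - adjacent = 12! - (12-1)!×2 = 479001600 - 79833600 = 399168000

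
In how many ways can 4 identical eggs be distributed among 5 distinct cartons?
C(4+5-1, 5-1) = C(8, 4) = 70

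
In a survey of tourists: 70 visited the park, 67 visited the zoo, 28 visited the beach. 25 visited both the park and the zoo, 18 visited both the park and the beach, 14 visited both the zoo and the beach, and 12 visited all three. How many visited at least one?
|A∪B∪C| = 70+67+28-25-18-14+12 = 120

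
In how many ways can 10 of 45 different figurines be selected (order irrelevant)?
C(45,10) = 45!/(10!×35!) = 3190187286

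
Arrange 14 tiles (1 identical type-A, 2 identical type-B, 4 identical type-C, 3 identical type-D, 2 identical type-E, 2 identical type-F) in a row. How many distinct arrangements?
14! / (1! × 2! × 4! × 3! × 2! × 2!) = 75675600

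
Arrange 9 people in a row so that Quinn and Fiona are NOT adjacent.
Total - adjacent = 9! - (9-1)!×2 = 362880 - 80640 = 282240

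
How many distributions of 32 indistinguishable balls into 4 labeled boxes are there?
C(32+4-1, 4-1) = C(35, 3) = 6545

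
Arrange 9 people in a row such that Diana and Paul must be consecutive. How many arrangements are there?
Treat the 2 as one block: (9-2+1)! × 2! = 40320 × 2 = 80640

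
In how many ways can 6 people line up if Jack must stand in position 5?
Fix one position: (6-1)! = 120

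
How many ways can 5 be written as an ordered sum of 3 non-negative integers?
C(5+3-1, 3-1) = C(7, 2) = 21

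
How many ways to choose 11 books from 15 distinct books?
C(15,11) = 15!/(11!×4!) = 1365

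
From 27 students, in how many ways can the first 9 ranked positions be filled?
P(27,9) = 27!/(27-9)! = 1700755056000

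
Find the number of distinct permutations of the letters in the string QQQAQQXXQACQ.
12! / (2! × 1! × 7! × 2!) = 23760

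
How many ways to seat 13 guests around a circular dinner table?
Circular: fix one position, arrange the rest. (13-1)! = 479001600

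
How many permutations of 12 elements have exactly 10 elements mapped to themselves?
Choose the 10 fixed points C(12,10) = 66, derange the rest: !2 = Σ_{j=0}^{2} (-1)^j·2!/j! = 2 - 2 + 1 = 1. Product = 66 × 1 = 66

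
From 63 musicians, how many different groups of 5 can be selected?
C(63,5) = 63!/(5!×58!) = 7028847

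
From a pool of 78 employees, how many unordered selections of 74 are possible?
C(78,74) = 78!/(74!×4!) = 1426425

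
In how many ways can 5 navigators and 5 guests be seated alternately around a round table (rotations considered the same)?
Fix one of the navigators: (5-1)! ways for the remaining navigators, × 5! ways for the guests = 24 × 120 = 2880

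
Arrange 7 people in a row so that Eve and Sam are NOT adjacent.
Total - adjacent = 7! - (7-1)!×2 = 5040 - 1440 = 3600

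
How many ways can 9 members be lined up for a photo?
9! = 362880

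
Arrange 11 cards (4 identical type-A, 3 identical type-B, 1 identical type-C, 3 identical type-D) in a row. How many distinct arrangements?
11! / (4! × 3! × 1! × 3!) = 46200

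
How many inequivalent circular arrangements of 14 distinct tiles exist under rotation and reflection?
(14-1)!/2 = 6227020800/2 = 3113510400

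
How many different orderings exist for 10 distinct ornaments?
10! = 3628800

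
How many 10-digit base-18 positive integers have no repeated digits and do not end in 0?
Last digit: 17 nonzero choices. First digit: 16 (nonzero, ≠last). Middle 8: P(16,8) = 518918400. Total = 141145804800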